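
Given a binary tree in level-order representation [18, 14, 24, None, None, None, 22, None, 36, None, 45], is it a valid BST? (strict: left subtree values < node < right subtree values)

Level-order array: [18, 14, 24, None, None, None, 22, None, 36, None, 45]
Validate using subtree bounds (lo, hi): at each node, require lo < value < hi,
then recurse left with hi=value and right with lo=value.
Preorder trace (stopping at first violation):
  at node 18 with bounds (-inf, +inf): OK
  at node 14 with bounds (-inf, 18): OK
  at node 24 with bounds (18, +inf): OK
  at node 22 with bounds (24, +inf): VIOLATION
Node 22 violates its bound: not (24 < 22 < +inf).
Result: Not a valid BST


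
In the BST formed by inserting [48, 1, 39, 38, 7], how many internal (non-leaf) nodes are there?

Tree built from: [48, 1, 39, 38, 7]
Tree (level-order array): [48, 1, None, None, 39, 38, None, 7]
Rule: An internal node has at least one child.
Per-node child counts:
  node 48: 1 child(ren)
  node 1: 1 child(ren)
  node 39: 1 child(ren)
  node 38: 1 child(ren)
  node 7: 0 child(ren)
Matching nodes: [48, 1, 39, 38]
Count of internal (non-leaf) nodes: 4


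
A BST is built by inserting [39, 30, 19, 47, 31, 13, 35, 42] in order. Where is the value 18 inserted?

Starting tree (level order): [39, 30, 47, 19, 31, 42, None, 13, None, None, 35]
Insertion path: 39 -> 30 -> 19 -> 13
Result: insert 18 as right child of 13
Final tree (level order): [39, 30, 47, 19, 31, 42, None, 13, None, None, 35, None, None, None, 18]


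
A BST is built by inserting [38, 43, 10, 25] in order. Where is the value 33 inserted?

Starting tree (level order): [38, 10, 43, None, 25]
Insertion path: 38 -> 10 -> 25
Result: insert 33 as right child of 25
Final tree (level order): [38, 10, 43, None, 25, None, None, None, 33]


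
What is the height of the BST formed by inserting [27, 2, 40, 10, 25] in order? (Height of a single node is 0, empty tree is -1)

Insertion order: [27, 2, 40, 10, 25]
Tree (level-order array): [27, 2, 40, None, 10, None, None, None, 25]
Compute height bottom-up (empty subtree = -1):
  height(25) = 1 + max(-1, -1) = 0
  height(10) = 1 + max(-1, 0) = 1
  height(2) = 1 + max(-1, 1) = 2
  height(40) = 1 + max(-1, -1) = 0
  height(27) = 1 + max(2, 0) = 3
Height = 3


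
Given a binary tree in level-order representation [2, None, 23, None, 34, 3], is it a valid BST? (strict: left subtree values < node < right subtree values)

Level-order array: [2, None, 23, None, 34, 3]
Validate using subtree bounds (lo, hi): at each node, require lo < value < hi,
then recurse left with hi=value and right with lo=value.
Preorder trace (stopping at first violation):
  at node 2 with bounds (-inf, +inf): OK
  at node 23 with bounds (2, +inf): OK
  at node 34 with bounds (23, +inf): OK
  at node 3 with bounds (23, 34): VIOLATION
Node 3 violates its bound: not (23 < 3 < 34).
Result: Not a valid BST


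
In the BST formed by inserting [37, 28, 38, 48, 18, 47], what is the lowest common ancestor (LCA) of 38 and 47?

Tree insertion order: [37, 28, 38, 48, 18, 47]
Tree (level-order array): [37, 28, 38, 18, None, None, 48, None, None, 47]
In a BST, the LCA of p=38, q=47 is the first node v on the
root-to-leaf path with p <= v <= q (go left if both < v, right if both > v).
Walk from root:
  at 37: both 38 and 47 > 37, go right
  at 38: 38 <= 38 <= 47, this is the LCA
LCA = 38


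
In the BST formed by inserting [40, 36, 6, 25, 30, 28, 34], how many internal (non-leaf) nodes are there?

Tree built from: [40, 36, 6, 25, 30, 28, 34]
Tree (level-order array): [40, 36, None, 6, None, None, 25, None, 30, 28, 34]
Rule: An internal node has at least one child.
Per-node child counts:
  node 40: 1 child(ren)
  node 36: 1 child(ren)
  node 6: 1 child(ren)
  node 25: 1 child(ren)
  node 30: 2 child(ren)
  node 28: 0 child(ren)
  node 34: 0 child(ren)
Matching nodes: [40, 36, 6, 25, 30]
Count of internal (non-leaf) nodes: 5


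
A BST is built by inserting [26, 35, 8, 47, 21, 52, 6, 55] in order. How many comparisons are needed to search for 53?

Search path for 53: 26 -> 35 -> 47 -> 52 -> 55
Found: False
Comparisons: 5


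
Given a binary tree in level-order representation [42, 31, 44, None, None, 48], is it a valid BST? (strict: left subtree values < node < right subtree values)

Level-order array: [42, 31, 44, None, None, 48]
Validate using subtree bounds (lo, hi): at each node, require lo < value < hi,
then recurse left with hi=value and right with lo=value.
Preorder trace (stopping at first violation):
  at node 42 with bounds (-inf, +inf): OK
  at node 31 with bounds (-inf, 42): OK
  at node 44 with bounds (42, +inf): OK
  at node 48 with bounds (42, 44): VIOLATION
Node 48 violates its bound: not (42 < 48 < 44).
Result: Not a valid BST


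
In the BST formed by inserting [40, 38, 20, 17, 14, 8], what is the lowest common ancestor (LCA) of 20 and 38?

Tree insertion order: [40, 38, 20, 17, 14, 8]
Tree (level-order array): [40, 38, None, 20, None, 17, None, 14, None, 8]
In a BST, the LCA of p=20, q=38 is the first node v on the
root-to-leaf path with p <= v <= q (go left if both < v, right if both > v).
Walk from root:
  at 40: both 20 and 38 < 40, go left
  at 38: 20 <= 38 <= 38, this is the LCA
LCA = 38


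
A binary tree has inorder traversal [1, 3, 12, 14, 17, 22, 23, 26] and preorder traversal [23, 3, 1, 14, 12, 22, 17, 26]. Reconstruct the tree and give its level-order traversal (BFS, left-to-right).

Inorder:  [1, 3, 12, 14, 17, 22, 23, 26]
Preorder: [23, 3, 1, 14, 12, 22, 17, 26]
Algorithm: preorder visits root first, so consume preorder in order;
for each root, split the current inorder slice at that value into
left-subtree inorder and right-subtree inorder, then recurse.
Recursive splits:
  root=23; inorder splits into left=[1, 3, 12, 14, 17, 22], right=[26]
  root=3; inorder splits into left=[1], right=[12, 14, 17, 22]
  root=1; inorder splits into left=[], right=[]
  root=14; inorder splits into left=[12], right=[17, 22]
  root=12; inorder splits into left=[], right=[]
  root=22; inorder splits into left=[17], right=[]
  root=17; inorder splits into left=[], right=[]
  root=26; inorder splits into left=[], right=[]
Reconstructed level-order: [23, 3, 26, 1, 14, 12, 22, 17]


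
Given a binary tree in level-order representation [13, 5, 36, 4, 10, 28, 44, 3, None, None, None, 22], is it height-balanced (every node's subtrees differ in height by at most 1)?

Tree (level-order array): [13, 5, 36, 4, 10, 28, 44, 3, None, None, None, 22]
Definition: a tree is height-balanced if, at every node, |h(left) - h(right)| <= 1 (empty subtree has height -1).
Bottom-up per-node check:
  node 3: h_left=-1, h_right=-1, diff=0 [OK], height=0
  node 4: h_left=0, h_right=-1, diff=1 [OK], height=1
  node 10: h_left=-1, h_right=-1, diff=0 [OK], height=0
  node 5: h_left=1, h_right=0, diff=1 [OK], height=2
  node 22: h_left=-1, h_right=-1, diff=0 [OK], height=0
  node 28: h_left=0, h_right=-1, diff=1 [OK], height=1
  node 44: h_left=-1, h_right=-1, diff=0 [OK], height=0
  node 36: h_left=1, h_right=0, diff=1 [OK], height=2
  node 13: h_left=2, h_right=2, diff=0 [OK], height=3
All nodes satisfy the balance condition.
Result: Balanced


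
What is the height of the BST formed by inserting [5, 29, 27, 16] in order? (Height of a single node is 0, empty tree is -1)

Insertion order: [5, 29, 27, 16]
Tree (level-order array): [5, None, 29, 27, None, 16]
Compute height bottom-up (empty subtree = -1):
  height(16) = 1 + max(-1, -1) = 0
  height(27) = 1 + max(0, -1) = 1
  height(29) = 1 + max(1, -1) = 2
  height(5) = 1 + max(-1, 2) = 3
Height = 3


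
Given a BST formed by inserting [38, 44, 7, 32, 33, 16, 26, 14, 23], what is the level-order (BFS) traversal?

Tree insertion order: [38, 44, 7, 32, 33, 16, 26, 14, 23]
Tree (level-order array): [38, 7, 44, None, 32, None, None, 16, 33, 14, 26, None, None, None, None, 23]
BFS from the root, enqueuing left then right child of each popped node:
  queue [38] -> pop 38, enqueue [7, 44], visited so far: [38]
  queue [7, 44] -> pop 7, enqueue [32], visited so far: [38, 7]
  queue [44, 32] -> pop 44, enqueue [none], visited so far: [38, 7, 44]
  queue [32] -> pop 32, enqueue [16, 33], visited so far: [38, 7, 44, 32]
  queue [16, 33] -> pop 16, enqueue [14, 26], visited so far: [38, 7, 44, 32, 16]
  queue [33, 14, 26] -> pop 33, enqueue [none], visited so far: [38, 7, 44, 32, 16, 33]
  queue [14, 26] -> pop 14, enqueue [none], visited so far: [38, 7, 44, 32, 16, 33, 14]
  queue [26] -> pop 26, enqueue [23], visited so far: [38, 7, 44, 32, 16, 33, 14, 26]
  queue [23] -> pop 23, enqueue [none], visited so far: [38, 7, 44, 32, 16, 33, 14, 26, 23]
Result: [38, 7, 44, 32, 16, 33, 14, 26, 23]


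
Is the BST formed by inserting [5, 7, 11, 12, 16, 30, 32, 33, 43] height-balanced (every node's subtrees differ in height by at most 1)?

Tree (level-order array): [5, None, 7, None, 11, None, 12, None, 16, None, 30, None, 32, None, 33, None, 43]
Definition: a tree is height-balanced if, at every node, |h(left) - h(right)| <= 1 (empty subtree has height -1).
Bottom-up per-node check:
  node 43: h_left=-1, h_right=-1, diff=0 [OK], height=0
  node 33: h_left=-1, h_right=0, diff=1 [OK], height=1
  node 32: h_left=-1, h_right=1, diff=2 [FAIL (|-1-1|=2 > 1)], height=2
  node 30: h_left=-1, h_right=2, diff=3 [FAIL (|-1-2|=3 > 1)], height=3
  node 16: h_left=-1, h_right=3, diff=4 [FAIL (|-1-3|=4 > 1)], height=4
  node 12: h_left=-1, h_right=4, diff=5 [FAIL (|-1-4|=5 > 1)], height=5
  node 11: h_left=-1, h_right=5, diff=6 [FAIL (|-1-5|=6 > 1)], height=6
  node 7: h_left=-1, h_right=6, diff=7 [FAIL (|-1-6|=7 > 1)], height=7
  node 5: h_left=-1, h_right=7, diff=8 [FAIL (|-1-7|=8 > 1)], height=8
Node 32 violates the condition: |-1 - 1| = 2 > 1.
Result: Not balanced


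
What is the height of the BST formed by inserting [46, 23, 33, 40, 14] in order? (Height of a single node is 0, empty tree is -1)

Insertion order: [46, 23, 33, 40, 14]
Tree (level-order array): [46, 23, None, 14, 33, None, None, None, 40]
Compute height bottom-up (empty subtree = -1):
  height(14) = 1 + max(-1, -1) = 0
  height(40) = 1 + max(-1, -1) = 0
  height(33) = 1 + max(-1, 0) = 1
  height(23) = 1 + max(0, 1) = 2
  height(46) = 1 + max(2, -1) = 3
Height = 3


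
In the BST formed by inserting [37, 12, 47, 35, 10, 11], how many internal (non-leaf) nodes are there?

Tree built from: [37, 12, 47, 35, 10, 11]
Tree (level-order array): [37, 12, 47, 10, 35, None, None, None, 11]
Rule: An internal node has at least one child.
Per-node child counts:
  node 37: 2 child(ren)
  node 12: 2 child(ren)
  node 10: 1 child(ren)
  node 11: 0 child(ren)
  node 35: 0 child(ren)
  node 47: 0 child(ren)
Matching nodes: [37, 12, 10]
Count of internal (non-leaf) nodes: 3


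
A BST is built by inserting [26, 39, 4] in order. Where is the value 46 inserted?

Starting tree (level order): [26, 4, 39]
Insertion path: 26 -> 39
Result: insert 46 as right child of 39
Final tree (level order): [26, 4, 39, None, None, None, 46]


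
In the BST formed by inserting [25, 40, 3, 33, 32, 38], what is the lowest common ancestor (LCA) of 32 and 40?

Tree insertion order: [25, 40, 3, 33, 32, 38]
Tree (level-order array): [25, 3, 40, None, None, 33, None, 32, 38]
In a BST, the LCA of p=32, q=40 is the first node v on the
root-to-leaf path with p <= v <= q (go left if both < v, right if both > v).
Walk from root:
  at 25: both 32 and 40 > 25, go right
  at 40: 32 <= 40 <= 40, this is the LCA
LCA = 40


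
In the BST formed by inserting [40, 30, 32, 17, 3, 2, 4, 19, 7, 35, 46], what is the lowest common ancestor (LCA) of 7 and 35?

Tree insertion order: [40, 30, 32, 17, 3, 2, 4, 19, 7, 35, 46]
Tree (level-order array): [40, 30, 46, 17, 32, None, None, 3, 19, None, 35, 2, 4, None, None, None, None, None, None, None, 7]
In a BST, the LCA of p=7, q=35 is the first node v on the
root-to-leaf path with p <= v <= q (go left if both < v, right if both > v).
Walk from root:
  at 40: both 7 and 35 < 40, go left
  at 30: 7 <= 30 <= 35, this is the LCA
LCA = 30


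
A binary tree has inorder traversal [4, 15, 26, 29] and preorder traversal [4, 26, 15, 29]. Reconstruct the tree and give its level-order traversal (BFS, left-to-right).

Inorder:  [4, 15, 26, 29]
Preorder: [4, 26, 15, 29]
Algorithm: preorder visits root first, so consume preorder in order;
for each root, split the current inorder slice at that value into
left-subtree inorder and right-subtree inorder, then recurse.
Recursive splits:
  root=4; inorder splits into left=[], right=[15, 26, 29]
  root=26; inorder splits into left=[15], right=[29]
  root=15; inorder splits into left=[], right=[]
  root=29; inorder splits into left=[], right=[]
Reconstructed level-order: [4, 26, 15, 29]


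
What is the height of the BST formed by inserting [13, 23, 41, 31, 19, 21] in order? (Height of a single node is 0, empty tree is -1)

Insertion order: [13, 23, 41, 31, 19, 21]
Tree (level-order array): [13, None, 23, 19, 41, None, 21, 31]
Compute height bottom-up (empty subtree = -1):
  height(21) = 1 + max(-1, -1) = 0
  height(19) = 1 + max(-1, 0) = 1
  height(31) = 1 + max(-1, -1) = 0
  height(41) = 1 + max(0, -1) = 1
  height(23) = 1 + max(1, 1) = 2
  height(13) = 1 + max(-1, 2) = 3
Height = 3


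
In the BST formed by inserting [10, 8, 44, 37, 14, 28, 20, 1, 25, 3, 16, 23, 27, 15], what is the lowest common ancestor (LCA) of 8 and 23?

Tree insertion order: [10, 8, 44, 37, 14, 28, 20, 1, 25, 3, 16, 23, 27, 15]
Tree (level-order array): [10, 8, 44, 1, None, 37, None, None, 3, 14, None, None, None, None, 28, 20, None, 16, 25, 15, None, 23, 27]
In a BST, the LCA of p=8, q=23 is the first node v on the
root-to-leaf path with p <= v <= q (go left if both < v, right if both > v).
Walk from root:
  at 10: 8 <= 10 <= 23, this is the LCA
LCA = 10


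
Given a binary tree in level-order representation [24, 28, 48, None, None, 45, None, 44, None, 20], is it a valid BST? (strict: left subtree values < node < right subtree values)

Level-order array: [24, 28, 48, None, None, 45, None, 44, None, 20]
Validate using subtree bounds (lo, hi): at each node, require lo < value < hi,
then recurse left with hi=value and right with lo=value.
Preorder trace (stopping at first violation):
  at node 24 with bounds (-inf, +inf): OK
  at node 28 with bounds (-inf, 24): VIOLATION
Node 28 violates its bound: not (-inf < 28 < 24).
Result: Not a valid BST


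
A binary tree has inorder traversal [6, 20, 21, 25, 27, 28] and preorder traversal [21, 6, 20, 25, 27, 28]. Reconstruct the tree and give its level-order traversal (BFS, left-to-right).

Inorder:  [6, 20, 21, 25, 27, 28]
Preorder: [21, 6, 20, 25, 27, 28]
Algorithm: preorder visits root first, so consume preorder in order;
for each root, split the current inorder slice at that value into
left-subtree inorder and right-subtree inorder, then recurse.
Recursive splits:
  root=21; inorder splits into left=[6, 20], right=[25, 27, 28]
  root=6; inorder splits into left=[], right=[20]
  root=20; inorder splits into left=[], right=[]
  root=25; inorder splits into left=[], right=[27, 28]
  root=27; inorder splits into left=[], right=[28]
  root=28; inorder splits into left=[], right=[]
Reconstructed level-order: [21, 6, 25, 20, 27, 28]


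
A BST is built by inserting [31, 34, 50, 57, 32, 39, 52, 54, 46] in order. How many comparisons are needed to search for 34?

Search path for 34: 31 -> 34
Found: True
Comparisons: 2


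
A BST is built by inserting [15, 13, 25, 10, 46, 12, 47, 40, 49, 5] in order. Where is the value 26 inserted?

Starting tree (level order): [15, 13, 25, 10, None, None, 46, 5, 12, 40, 47, None, None, None, None, None, None, None, 49]
Insertion path: 15 -> 25 -> 46 -> 40
Result: insert 26 as left child of 40
Final tree (level order): [15, 13, 25, 10, None, None, 46, 5, 12, 40, 47, None, None, None, None, 26, None, None, 49]


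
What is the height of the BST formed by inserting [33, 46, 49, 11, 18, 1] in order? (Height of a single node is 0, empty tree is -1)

Insertion order: [33, 46, 49, 11, 18, 1]
Tree (level-order array): [33, 11, 46, 1, 18, None, 49]
Compute height bottom-up (empty subtree = -1):
  height(1) = 1 + max(-1, -1) = 0
  height(18) = 1 + max(-1, -1) = 0
  height(11) = 1 + max(0, 0) = 1
  height(49) = 1 + max(-1, -1) = 0
  height(46) = 1 + max(-1, 0) = 1
  height(33) = 1 + max(1, 1) = 2
Height = 2


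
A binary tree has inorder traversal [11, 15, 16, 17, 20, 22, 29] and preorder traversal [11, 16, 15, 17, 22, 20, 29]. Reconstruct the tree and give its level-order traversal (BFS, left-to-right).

Inorder:  [11, 15, 16, 17, 20, 22, 29]
Preorder: [11, 16, 15, 17, 22, 20, 29]
Algorithm: preorder visits root first, so consume preorder in order;
for each root, split the current inorder slice at that value into
left-subtree inorder and right-subtree inorder, then recurse.
Recursive splits:
  root=11; inorder splits into left=[], right=[15, 16, 17, 20, 22, 29]
  root=16; inorder splits into left=[15], right=[17, 20, 22, 29]
  root=15; inorder splits into left=[], right=[]
  root=17; inorder splits into left=[], right=[20, 22, 29]
  root=22; inorder splits into left=[20], right=[29]
  root=20; inorder splits into left=[], right=[]
  root=29; inorder splits into left=[], right=[]
Reconstructed level-order: [11, 16, 15, 17, 22, 20, 29]


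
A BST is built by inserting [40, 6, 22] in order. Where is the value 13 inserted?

Starting tree (level order): [40, 6, None, None, 22]
Insertion path: 40 -> 6 -> 22
Result: insert 13 as left child of 22
Final tree (level order): [40, 6, None, None, 22, 13]


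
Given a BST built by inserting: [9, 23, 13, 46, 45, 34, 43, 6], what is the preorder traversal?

Tree insertion order: [9, 23, 13, 46, 45, 34, 43, 6]
Tree (level-order array): [9, 6, 23, None, None, 13, 46, None, None, 45, None, 34, None, None, 43]
Preorder traversal: [9, 6, 23, 13, 46, 45, 34, 43]


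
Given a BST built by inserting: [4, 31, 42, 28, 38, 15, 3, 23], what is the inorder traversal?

Tree insertion order: [4, 31, 42, 28, 38, 15, 3, 23]
Tree (level-order array): [4, 3, 31, None, None, 28, 42, 15, None, 38, None, None, 23]
Inorder traversal: [3, 4, 15, 23, 28, 31, 38, 42]


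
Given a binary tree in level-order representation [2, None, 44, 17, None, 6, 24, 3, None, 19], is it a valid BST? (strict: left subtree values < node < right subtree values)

Level-order array: [2, None, 44, 17, None, 6, 24, 3, None, 19]
Validate using subtree bounds (lo, hi): at each node, require lo < value < hi,
then recurse left with hi=value and right with lo=value.
Preorder trace (stopping at first violation):
  at node 2 with bounds (-inf, +inf): OK
  at node 44 with bounds (2, +inf): OK
  at node 17 with bounds (2, 44): OK
  at node 6 with bounds (2, 17): OK
  at node 3 with bounds (2, 6): OK
  at node 24 with bounds (17, 44): OK
  at node 19 with bounds (17, 24): OK
No violation found at any node.
Result: Valid BST


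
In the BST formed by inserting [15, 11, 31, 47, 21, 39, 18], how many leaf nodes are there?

Tree built from: [15, 11, 31, 47, 21, 39, 18]
Tree (level-order array): [15, 11, 31, None, None, 21, 47, 18, None, 39]
Rule: A leaf has 0 children.
Per-node child counts:
  node 15: 2 child(ren)
  node 11: 0 child(ren)
  node 31: 2 child(ren)
  node 21: 1 child(ren)
  node 18: 0 child(ren)
  node 47: 1 child(ren)
  node 39: 0 child(ren)
Matching nodes: [11, 18, 39]
Count of leaf nodes: 3


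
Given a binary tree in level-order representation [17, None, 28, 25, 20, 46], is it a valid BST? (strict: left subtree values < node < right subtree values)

Level-order array: [17, None, 28, 25, 20, 46]
Validate using subtree bounds (lo, hi): at each node, require lo < value < hi,
then recurse left with hi=value and right with lo=value.
Preorder trace (stopping at first violation):
  at node 17 with bounds (-inf, +inf): OK
  at node 28 with bounds (17, +inf): OK
  at node 25 with bounds (17, 28): OK
  at node 46 with bounds (17, 25): VIOLATION
Node 46 violates its bound: not (17 < 46 < 25).
Result: Not a valid BST


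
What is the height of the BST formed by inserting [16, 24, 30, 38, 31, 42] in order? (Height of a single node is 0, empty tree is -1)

Insertion order: [16, 24, 30, 38, 31, 42]
Tree (level-order array): [16, None, 24, None, 30, None, 38, 31, 42]
Compute height bottom-up (empty subtree = -1):
  height(31) = 1 + max(-1, -1) = 0
  height(42) = 1 + max(-1, -1) = 0
  height(38) = 1 + max(0, 0) = 1
  height(30) = 1 + max(-1, 1) = 2
  height(24) = 1 + max(-1, 2) = 3
  height(16) = 1 + max(-1, 3) = 4
Height = 4


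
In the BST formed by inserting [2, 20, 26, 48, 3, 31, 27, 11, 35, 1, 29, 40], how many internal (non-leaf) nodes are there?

Tree built from: [2, 20, 26, 48, 3, 31, 27, 11, 35, 1, 29, 40]
Tree (level-order array): [2, 1, 20, None, None, 3, 26, None, 11, None, 48, None, None, 31, None, 27, 35, None, 29, None, 40]
Rule: An internal node has at least one child.
Per-node child counts:
  node 2: 2 child(ren)
  node 1: 0 child(ren)
  node 20: 2 child(ren)
  node 3: 1 child(ren)
  node 11: 0 child(ren)
  node 26: 1 child(ren)
  node 48: 1 child(ren)
  node 31: 2 child(ren)
  node 27: 1 child(ren)
  node 29: 0 child(ren)
  node 35: 1 child(ren)
  node 40: 0 child(ren)
Matching nodes: [2, 20, 3, 26, 48, 31, 27, 35]
Count of internal (non-leaf) nodes: 8


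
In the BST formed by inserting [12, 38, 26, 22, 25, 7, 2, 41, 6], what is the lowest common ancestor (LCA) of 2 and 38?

Tree insertion order: [12, 38, 26, 22, 25, 7, 2, 41, 6]
Tree (level-order array): [12, 7, 38, 2, None, 26, 41, None, 6, 22, None, None, None, None, None, None, 25]
In a BST, the LCA of p=2, q=38 is the first node v on the
root-to-leaf path with p <= v <= q (go left if both < v, right if both > v).
Walk from root:
  at 12: 2 <= 12 <= 38, this is the LCA
LCA = 12


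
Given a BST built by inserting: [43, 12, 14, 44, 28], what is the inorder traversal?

Tree insertion order: [43, 12, 14, 44, 28]
Tree (level-order array): [43, 12, 44, None, 14, None, None, None, 28]
Inorder traversal: [12, 14, 28, 43, 44]


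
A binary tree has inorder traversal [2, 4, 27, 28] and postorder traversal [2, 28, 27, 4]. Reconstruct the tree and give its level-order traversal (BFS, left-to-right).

Inorder:   [2, 4, 27, 28]
Postorder: [2, 28, 27, 4]
Algorithm: postorder visits root last, so walk postorder right-to-left;
each value is the root of the current inorder slice — split it at that
value, recurse on the right subtree first, then the left.
Recursive splits:
  root=4; inorder splits into left=[2], right=[27, 28]
  root=27; inorder splits into left=[], right=[28]
  root=28; inorder splits into left=[], right=[]
  root=2; inorder splits into left=[], right=[]
Reconstructed level-order: [4, 2, 27, 28]


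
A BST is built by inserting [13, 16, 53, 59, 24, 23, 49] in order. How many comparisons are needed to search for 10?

Search path for 10: 13
Found: False
Comparisons: 1


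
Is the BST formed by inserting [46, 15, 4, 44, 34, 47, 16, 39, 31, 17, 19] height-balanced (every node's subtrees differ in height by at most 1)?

Tree (level-order array): [46, 15, 47, 4, 44, None, None, None, None, 34, None, 16, 39, None, 31, None, None, 17, None, None, 19]
Definition: a tree is height-balanced if, at every node, |h(left) - h(right)| <= 1 (empty subtree has height -1).
Bottom-up per-node check:
  node 4: h_left=-1, h_right=-1, diff=0 [OK], height=0
  node 19: h_left=-1, h_right=-1, diff=0 [OK], height=0
  node 17: h_left=-1, h_right=0, diff=1 [OK], height=1
  node 31: h_left=1, h_right=-1, diff=2 [FAIL (|1--1|=2 > 1)], height=2
  node 16: h_left=-1, h_right=2, diff=3 [FAIL (|-1-2|=3 > 1)], height=3
  node 39: h_left=-1, h_right=-1, diff=0 [OK], height=0
  node 34: h_left=3, h_right=0, diff=3 [FAIL (|3-0|=3 > 1)], height=4
  node 44: h_left=4, h_right=-1, diff=5 [FAIL (|4--1|=5 > 1)], height=5
  node 15: h_left=0, h_right=5, diff=5 [FAIL (|0-5|=5 > 1)], height=6
  node 47: h_left=-1, h_right=-1, diff=0 [OK], height=0
  node 46: h_left=6, h_right=0, diff=6 [FAIL (|6-0|=6 > 1)], height=7
Node 31 violates the condition: |1 - -1| = 2 > 1.
Result: Not balanced


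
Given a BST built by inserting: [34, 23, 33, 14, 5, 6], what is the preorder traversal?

Tree insertion order: [34, 23, 33, 14, 5, 6]
Tree (level-order array): [34, 23, None, 14, 33, 5, None, None, None, None, 6]
Preorder traversal: [34, 23, 14, 5, 6, 33]


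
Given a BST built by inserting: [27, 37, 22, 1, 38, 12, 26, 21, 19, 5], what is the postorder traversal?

Tree insertion order: [27, 37, 22, 1, 38, 12, 26, 21, 19, 5]
Tree (level-order array): [27, 22, 37, 1, 26, None, 38, None, 12, None, None, None, None, 5, 21, None, None, 19]
Postorder traversal: [5, 19, 21, 12, 1, 26, 22, 38, 37, 27]


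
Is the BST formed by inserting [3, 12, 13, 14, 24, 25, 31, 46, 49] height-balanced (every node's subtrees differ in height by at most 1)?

Tree (level-order array): [3, None, 12, None, 13, None, 14, None, 24, None, 25, None, 31, None, 46, None, 49]
Definition: a tree is height-balanced if, at every node, |h(left) - h(right)| <= 1 (empty subtree has height -1).
Bottom-up per-node check:
  node 49: h_left=-1, h_right=-1, diff=0 [OK], height=0
  node 46: h_left=-1, h_right=0, diff=1 [OK], height=1
  node 31: h_left=-1, h_right=1, diff=2 [FAIL (|-1-1|=2 > 1)], height=2
  node 25: h_left=-1, h_right=2, diff=3 [FAIL (|-1-2|=3 > 1)], height=3
  node 24: h_left=-1, h_right=3, diff=4 [FAIL (|-1-3|=4 > 1)], height=4
  node 14: h_left=-1, h_right=4, diff=5 [FAIL (|-1-4|=5 > 1)], height=5
  node 13: h_left=-1, h_right=5, diff=6 [FAIL (|-1-5|=6 > 1)], height=6
  node 12: h_left=-1, h_right=6, diff=7 [FAIL (|-1-6|=7 > 1)], height=7
  node 3: h_left=-1, h_right=7, diff=8 [FAIL (|-1-7|=8 > 1)], height=8
Node 31 violates the condition: |-1 - 1| = 2 > 1.
Result: Not balanced


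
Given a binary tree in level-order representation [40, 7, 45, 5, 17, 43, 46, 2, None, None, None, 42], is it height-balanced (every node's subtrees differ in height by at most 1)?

Tree (level-order array): [40, 7, 45, 5, 17, 43, 46, 2, None, None, None, 42]
Definition: a tree is height-balanced if, at every node, |h(left) - h(right)| <= 1 (empty subtree has height -1).
Bottom-up per-node check:
  node 2: h_left=-1, h_right=-1, diff=0 [OK], height=0
  node 5: h_left=0, h_right=-1, diff=1 [OK], height=1
  node 17: h_left=-1, h_right=-1, diff=0 [OK], height=0
  node 7: h_left=1, h_right=0, diff=1 [OK], height=2
  node 42: h_left=-1, h_right=-1, diff=0 [OK], height=0
  node 43: h_left=0, h_right=-1, diff=1 [OK], height=1
  node 46: h_left=-1, h_right=-1, diff=0 [OK], height=0
  node 45: h_left=1, h_right=0, diff=1 [OK], height=2
  node 40: h_left=2, h_right=2, diff=0 [OK], height=3
All nodes satisfy the balance condition.
Result: Balanced


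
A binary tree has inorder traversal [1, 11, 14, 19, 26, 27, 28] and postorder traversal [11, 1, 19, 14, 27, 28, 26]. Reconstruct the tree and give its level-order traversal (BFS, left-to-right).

Inorder:   [1, 11, 14, 19, 26, 27, 28]
Postorder: [11, 1, 19, 14, 27, 28, 26]
Algorithm: postorder visits root last, so walk postorder right-to-left;
each value is the root of the current inorder slice — split it at that
value, recurse on the right subtree first, then the left.
Recursive splits:
  root=26; inorder splits into left=[1, 11, 14, 19], right=[27, 28]
  root=28; inorder splits into left=[27], right=[]
  root=27; inorder splits into left=[], right=[]
  root=14; inorder splits into left=[1, 11], right=[19]
  root=19; inorder splits into left=[], right=[]
  root=1; inorder splits into left=[], right=[11]
  root=11; inorder splits into left=[], right=[]
Reconstructed level-order: [26, 14, 28, 1, 19, 27, 11]


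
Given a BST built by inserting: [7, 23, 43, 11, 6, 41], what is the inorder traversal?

Tree insertion order: [7, 23, 43, 11, 6, 41]
Tree (level-order array): [7, 6, 23, None, None, 11, 43, None, None, 41]
Inorder traversal: [6, 7, 11, 23, 41, 43]


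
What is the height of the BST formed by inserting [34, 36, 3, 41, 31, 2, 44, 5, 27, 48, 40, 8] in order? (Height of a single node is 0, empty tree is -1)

Insertion order: [34, 36, 3, 41, 31, 2, 44, 5, 27, 48, 40, 8]
Tree (level-order array): [34, 3, 36, 2, 31, None, 41, None, None, 5, None, 40, 44, None, 27, None, None, None, 48, 8]
Compute height bottom-up (empty subtree = -1):
  height(2) = 1 + max(-1, -1) = 0
  height(8) = 1 + max(-1, -1) = 0
  height(27) = 1 + max(0, -1) = 1
  height(5) = 1 + max(-1, 1) = 2
  height(31) = 1 + max(2, -1) = 3
  height(3) = 1 + max(0, 3) = 4
  height(40) = 1 + max(-1, -1) = 0
  height(48) = 1 + max(-1, -1) = 0
  height(44) = 1 + max(-1, 0) = 1
  height(41) = 1 + max(0, 1) = 2
  height(36) = 1 + max(-1, 2) = 3
  height(34) = 1 + max(4, 3) = 5
Height = 5


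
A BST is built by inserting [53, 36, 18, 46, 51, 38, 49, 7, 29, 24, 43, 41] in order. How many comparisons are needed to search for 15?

Search path for 15: 53 -> 36 -> 18 -> 7
Found: False
Comparisons: 4


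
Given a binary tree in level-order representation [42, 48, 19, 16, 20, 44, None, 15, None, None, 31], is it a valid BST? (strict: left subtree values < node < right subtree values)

Level-order array: [42, 48, 19, 16, 20, 44, None, 15, None, None, 31]
Validate using subtree bounds (lo, hi): at each node, require lo < value < hi,
then recurse left with hi=value and right with lo=value.
Preorder trace (stopping at first violation):
  at node 42 with bounds (-inf, +inf): OK
  at node 48 with bounds (-inf, 42): VIOLATION
Node 48 violates its bound: not (-inf < 48 < 42).
Result: Not a valid BST


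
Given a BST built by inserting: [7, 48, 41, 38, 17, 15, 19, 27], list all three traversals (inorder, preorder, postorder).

Tree insertion order: [7, 48, 41, 38, 17, 15, 19, 27]
Tree (level-order array): [7, None, 48, 41, None, 38, None, 17, None, 15, 19, None, None, None, 27]
Inorder (L, root, R): [7, 15, 17, 19, 27, 38, 41, 48]
Preorder (root, L, R): [7, 48, 41, 38, 17, 15, 19, 27]
Postorder (L, R, root): [15, 27, 19, 17, 38, 41, 48, 7]


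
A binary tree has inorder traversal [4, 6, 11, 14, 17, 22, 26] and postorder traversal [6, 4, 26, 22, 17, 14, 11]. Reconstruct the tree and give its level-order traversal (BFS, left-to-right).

Inorder:   [4, 6, 11, 14, 17, 22, 26]
Postorder: [6, 4, 26, 22, 17, 14, 11]
Algorithm: postorder visits root last, so walk postorder right-to-left;
each value is the root of the current inorder slice — split it at that
value, recurse on the right subtree first, then the left.
Recursive splits:
  root=11; inorder splits into left=[4, 6], right=[14, 17, 22, 26]
  root=14; inorder splits into left=[], right=[17, 22, 26]
  root=17; inorder splits into left=[], right=[22, 26]
  root=22; inorder splits into left=[], right=[26]
  root=26; inorder splits into left=[], right=[]
  root=4; inorder splits into left=[], right=[6]
  root=6; inorder splits into left=[], right=[]
Reconstructed level-order: [11, 4, 14, 6, 17, 22, 26]


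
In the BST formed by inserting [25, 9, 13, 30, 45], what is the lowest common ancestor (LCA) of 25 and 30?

Tree insertion order: [25, 9, 13, 30, 45]
Tree (level-order array): [25, 9, 30, None, 13, None, 45]
In a BST, the LCA of p=25, q=30 is the first node v on the
root-to-leaf path with p <= v <= q (go left if both < v, right if both > v).
Walk from root:
  at 25: 25 <= 25 <= 30, this is the LCA
LCA = 25


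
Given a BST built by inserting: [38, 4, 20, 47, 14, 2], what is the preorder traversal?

Tree insertion order: [38, 4, 20, 47, 14, 2]
Tree (level-order array): [38, 4, 47, 2, 20, None, None, None, None, 14]
Preorder traversal: [38, 4, 2, 20, 14, 47]


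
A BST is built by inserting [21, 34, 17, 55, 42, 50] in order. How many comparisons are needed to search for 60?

Search path for 60: 21 -> 34 -> 55
Found: False
Comparisons: 3


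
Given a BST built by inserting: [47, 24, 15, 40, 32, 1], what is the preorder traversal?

Tree insertion order: [47, 24, 15, 40, 32, 1]
Tree (level-order array): [47, 24, None, 15, 40, 1, None, 32]
Preorder traversal: [47, 24, 15, 1, 40, 32]


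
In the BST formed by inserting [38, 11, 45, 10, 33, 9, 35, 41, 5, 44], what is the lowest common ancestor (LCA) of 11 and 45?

Tree insertion order: [38, 11, 45, 10, 33, 9, 35, 41, 5, 44]
Tree (level-order array): [38, 11, 45, 10, 33, 41, None, 9, None, None, 35, None, 44, 5]
In a BST, the LCA of p=11, q=45 is the first node v on the
root-to-leaf path with p <= v <= q (go left if both < v, right if both > v).
Walk from root:
  at 38: 11 <= 38 <= 45, this is the LCA
LCA = 38


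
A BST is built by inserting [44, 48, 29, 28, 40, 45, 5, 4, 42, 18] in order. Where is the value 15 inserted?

Starting tree (level order): [44, 29, 48, 28, 40, 45, None, 5, None, None, 42, None, None, 4, 18]
Insertion path: 44 -> 29 -> 28 -> 5 -> 18
Result: insert 15 as left child of 18
Final tree (level order): [44, 29, 48, 28, 40, 45, None, 5, None, None, 42, None, None, 4, 18, None, None, None, None, 15]


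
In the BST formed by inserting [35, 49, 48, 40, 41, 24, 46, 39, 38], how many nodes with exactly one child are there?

Tree built from: [35, 49, 48, 40, 41, 24, 46, 39, 38]
Tree (level-order array): [35, 24, 49, None, None, 48, None, 40, None, 39, 41, 38, None, None, 46]
Rule: These are nodes with exactly 1 non-null child.
Per-node child counts:
  node 35: 2 child(ren)
  node 24: 0 child(ren)
  node 49: 1 child(ren)
  node 48: 1 child(ren)
  node 40: 2 child(ren)
  node 39: 1 child(ren)
  node 38: 0 child(ren)
  node 41: 1 child(ren)
  node 46: 0 child(ren)
Matching nodes: [49, 48, 39, 41]
Count of nodes with exactly one child: 4


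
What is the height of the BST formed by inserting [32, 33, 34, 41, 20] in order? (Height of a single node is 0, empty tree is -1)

Insertion order: [32, 33, 34, 41, 20]
Tree (level-order array): [32, 20, 33, None, None, None, 34, None, 41]
Compute height bottom-up (empty subtree = -1):
  height(20) = 1 + max(-1, -1) = 0
  height(41) = 1 + max(-1, -1) = 0
  height(34) = 1 + max(-1, 0) = 1
  height(33) = 1 + max(-1, 1) = 2
  height(32) = 1 + max(0, 2) = 3
Height = 3


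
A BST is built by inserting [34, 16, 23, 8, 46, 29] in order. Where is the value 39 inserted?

Starting tree (level order): [34, 16, 46, 8, 23, None, None, None, None, None, 29]
Insertion path: 34 -> 46
Result: insert 39 as left child of 46
Final tree (level order): [34, 16, 46, 8, 23, 39, None, None, None, None, 29]


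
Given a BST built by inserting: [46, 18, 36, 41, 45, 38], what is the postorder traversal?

Tree insertion order: [46, 18, 36, 41, 45, 38]
Tree (level-order array): [46, 18, None, None, 36, None, 41, 38, 45]
Postorder traversal: [38, 45, 41, 36, 18, 46]


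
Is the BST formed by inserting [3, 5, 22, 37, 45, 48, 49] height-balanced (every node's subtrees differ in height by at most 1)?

Tree (level-order array): [3, None, 5, None, 22, None, 37, None, 45, None, 48, None, 49]
Definition: a tree is height-balanced if, at every node, |h(left) - h(right)| <= 1 (empty subtree has height -1).
Bottom-up per-node check:
  node 49: h_left=-1, h_right=-1, diff=0 [OK], height=0
  node 48: h_left=-1, h_right=0, diff=1 [OK], height=1
  node 45: h_left=-1, h_right=1, diff=2 [FAIL (|-1-1|=2 > 1)], height=2
  node 37: h_left=-1, h_right=2, diff=3 [FAIL (|-1-2|=3 > 1)], height=3
  node 22: h_left=-1, h_right=3, diff=4 [FAIL (|-1-3|=4 > 1)], height=4
  node 5: h_left=-1, h_right=4, diff=5 [FAIL (|-1-4|=5 > 1)], height=5
  node 3: h_left=-1, h_right=5, diff=6 [FAIL (|-1-5|=6 > 1)], height=6
Node 45 violates the condition: |-1 - 1| = 2 > 1.
Result: Not balanced


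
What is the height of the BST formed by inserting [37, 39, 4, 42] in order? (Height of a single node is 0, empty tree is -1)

Insertion order: [37, 39, 4, 42]
Tree (level-order array): [37, 4, 39, None, None, None, 42]
Compute height bottom-up (empty subtree = -1):
  height(4) = 1 + max(-1, -1) = 0
  height(42) = 1 + max(-1, -1) = 0
  height(39) = 1 + max(-1, 0) = 1
  height(37) = 1 + max(0, 1) = 2
Height = 2


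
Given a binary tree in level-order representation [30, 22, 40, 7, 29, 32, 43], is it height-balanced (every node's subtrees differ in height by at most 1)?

Tree (level-order array): [30, 22, 40, 7, 29, 32, 43]
Definition: a tree is height-balanced if, at every node, |h(left) - h(right)| <= 1 (empty subtree has height -1).
Bottom-up per-node check:
  node 7: h_left=-1, h_right=-1, diff=0 [OK], height=0
  node 29: h_left=-1, h_right=-1, diff=0 [OK], height=0
  node 22: h_left=0, h_right=0, diff=0 [OK], height=1
  node 32: h_left=-1, h_right=-1, diff=0 [OK], height=0
  node 43: h_left=-1, h_right=-1, diff=0 [OK], height=0
  node 40: h_left=0, h_right=0, diff=0 [OK], height=1
  node 30: h_left=1, h_right=1, diff=0 [OK], height=2
All nodes satisfy the balance condition.
Result: Balanced


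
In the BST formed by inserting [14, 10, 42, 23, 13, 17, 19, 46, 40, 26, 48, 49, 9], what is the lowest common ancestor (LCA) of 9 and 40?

Tree insertion order: [14, 10, 42, 23, 13, 17, 19, 46, 40, 26, 48, 49, 9]
Tree (level-order array): [14, 10, 42, 9, 13, 23, 46, None, None, None, None, 17, 40, None, 48, None, 19, 26, None, None, 49]
In a BST, the LCA of p=9, q=40 is the first node v on the
root-to-leaf path with p <= v <= q (go left if both < v, right if both > v).
Walk from root:
  at 14: 9 <= 14 <= 40, this is the LCA
LCA = 14


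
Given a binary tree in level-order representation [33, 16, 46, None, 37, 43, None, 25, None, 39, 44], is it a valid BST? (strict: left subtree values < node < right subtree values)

Level-order array: [33, 16, 46, None, 37, 43, None, 25, None, 39, 44]
Validate using subtree bounds (lo, hi): at each node, require lo < value < hi,
then recurse left with hi=value and right with lo=value.
Preorder trace (stopping at first violation):
  at node 33 with bounds (-inf, +inf): OK
  at node 16 with bounds (-inf, 33): OK
  at node 37 with bounds (16, 33): VIOLATION
Node 37 violates its bound: not (16 < 37 < 33).
Result: Not a valid BST


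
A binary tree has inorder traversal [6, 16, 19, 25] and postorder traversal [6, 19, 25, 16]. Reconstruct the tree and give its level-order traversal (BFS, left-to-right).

Inorder:   [6, 16, 19, 25]
Postorder: [6, 19, 25, 16]
Algorithm: postorder visits root last, so walk postorder right-to-left;
each value is the root of the current inorder slice — split it at that
value, recurse on the right subtree first, then the left.
Recursive splits:
  root=16; inorder splits into left=[6], right=[19, 25]
  root=25; inorder splits into left=[19], right=[]
  root=19; inorder splits into left=[], right=[]
  root=6; inorder splits into left=[], right=[]
Reconstructed level-order: [16, 6, 25, 19]


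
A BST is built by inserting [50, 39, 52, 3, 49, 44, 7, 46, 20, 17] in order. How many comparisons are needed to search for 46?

Search path for 46: 50 -> 39 -> 49 -> 44 -> 46
Found: True
Comparisons: 5


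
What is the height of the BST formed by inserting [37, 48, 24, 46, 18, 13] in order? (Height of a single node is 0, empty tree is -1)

Insertion order: [37, 48, 24, 46, 18, 13]
Tree (level-order array): [37, 24, 48, 18, None, 46, None, 13]
Compute height bottom-up (empty subtree = -1):
  height(13) = 1 + max(-1, -1) = 0
  height(18) = 1 + max(0, -1) = 1
  height(24) = 1 + max(1, -1) = 2
  height(46) = 1 + max(-1, -1) = 0
  height(48) = 1 + max(0, -1) = 1
  height(37) = 1 + max(2, 1) = 3
Height = 3


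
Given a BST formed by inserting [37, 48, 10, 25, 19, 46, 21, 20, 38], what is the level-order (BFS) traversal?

Tree insertion order: [37, 48, 10, 25, 19, 46, 21, 20, 38]
Tree (level-order array): [37, 10, 48, None, 25, 46, None, 19, None, 38, None, None, 21, None, None, 20]
BFS from the root, enqueuing left then right child of each popped node:
  queue [37] -> pop 37, enqueue [10, 48], visited so far: [37]
  queue [10, 48] -> pop 10, enqueue [25], visited so far: [37, 10]
  queue [48, 25] -> pop 48, enqueue [46], visited so far: [37, 10, 48]
  queue [25, 46] -> pop 25, enqueue [19], visited so far: [37, 10, 48, 25]
  queue [46, 19] -> pop 46, enqueue [38], visited so far: [37, 10, 48, 25, 46]
  queue [19, 38] -> pop 19, enqueue [21], visited so far: [37, 10, 48, 25, 46, 19]
  queue [38, 21] -> pop 38, enqueue [none], visited so far: [37, 10, 48, 25, 46, 19, 38]
  queue [21] -> pop 21, enqueue [20], visited so far: [37, 10, 48, 25, 46, 19, 38, 21]
  queue [20] -> pop 20, enqueue [none], visited so far: [37, 10, 48, 25, 46, 19, 38, 21, 20]
Result: [37, 10, 48, 25, 46, 19, 38, 21, 20]
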